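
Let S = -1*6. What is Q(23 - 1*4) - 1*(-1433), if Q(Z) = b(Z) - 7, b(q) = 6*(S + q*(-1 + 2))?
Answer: 1504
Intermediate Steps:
S = -6
b(q) = -36 + 6*q (b(q) = 6*(-6 + q*(-1 + 2)) = 6*(-6 + q*1) = 6*(-6 + q) = -36 + 6*q)
Q(Z) = -43 + 6*Z (Q(Z) = (-36 + 6*Z) - 7 = -43 + 6*Z)
Q(23 - 1*4) - 1*(-1433) = (-43 + 6*(23 - 1*4)) - 1*(-1433) = (-43 + 6*(23 - 4)) + 1433 = (-43 + 6*19) + 1433 = (-43 + 114) + 1433 = 71 + 1433 = 1504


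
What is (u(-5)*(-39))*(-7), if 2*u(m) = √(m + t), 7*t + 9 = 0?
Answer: 39*I*√77 ≈ 342.22*I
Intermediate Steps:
t = -9/7 (t = -9/7 + (⅐)*0 = -9/7 + 0 = -9/7 ≈ -1.2857)
u(m) = √(-9/7 + m)/2 (u(m) = √(m - 9/7)/2 = √(-9/7 + m)/2)
(u(-5)*(-39))*(-7) = ((√(-63 + 49*(-5))/14)*(-39))*(-7) = ((√(-63 - 245)/14)*(-39))*(-7) = ((√(-308)/14)*(-39))*(-7) = (((2*I*√77)/14)*(-39))*(-7) = ((I*√77/7)*(-39))*(-7) = -39*I*√77/7*(-7) = 39*I*√77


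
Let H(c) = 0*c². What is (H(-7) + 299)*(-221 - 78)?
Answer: -89401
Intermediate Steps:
H(c) = 0
(H(-7) + 299)*(-221 - 78) = (0 + 299)*(-221 - 78) = 299*(-299) = -89401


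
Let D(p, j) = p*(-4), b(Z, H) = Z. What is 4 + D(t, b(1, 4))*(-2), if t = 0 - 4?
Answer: -28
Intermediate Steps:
t = -4
D(p, j) = -4*p
4 + D(t, b(1, 4))*(-2) = 4 - 4*(-4)*(-2) = 4 + 16*(-2) = 4 - 32 = -28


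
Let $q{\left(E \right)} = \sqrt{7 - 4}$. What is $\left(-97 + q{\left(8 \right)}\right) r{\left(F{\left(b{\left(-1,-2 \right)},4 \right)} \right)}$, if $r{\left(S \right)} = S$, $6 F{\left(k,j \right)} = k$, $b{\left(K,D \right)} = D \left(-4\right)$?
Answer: $- \frac{388}{3} + \frac{4 \sqrt{3}}{3} \approx -127.02$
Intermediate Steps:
$b{\left(K,D \right)} = - 4 D$
$F{\left(k,j \right)} = \frac{k}{6}$
$q{\left(E \right)} = \sqrt{3}$
$\left(-97 + q{\left(8 \right)}\right) r{\left(F{\left(b{\left(-1,-2 \right)},4 \right)} \right)} = \left(-97 + \sqrt{3}\right) \frac{\left(-4\right) \left(-2\right)}{6} = \left(-97 + \sqrt{3}\right) \frac{1}{6} \cdot 8 = \left(-97 + \sqrt{3}\right) \frac{4}{3} = - \frac{388}{3} + \frac{4 \sqrt{3}}{3}$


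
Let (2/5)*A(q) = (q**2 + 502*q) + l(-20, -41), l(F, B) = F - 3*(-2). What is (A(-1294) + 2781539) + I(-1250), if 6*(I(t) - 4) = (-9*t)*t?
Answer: 2999878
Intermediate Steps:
l(F, B) = 6 + F (l(F, B) = F + 6 = 6 + F)
A(q) = -35 + 1255*q + 5*q**2/2 (A(q) = 5*((q**2 + 502*q) + (6 - 20))/2 = 5*((q**2 + 502*q) - 14)/2 = 5*(-14 + q**2 + 502*q)/2 = -35 + 1255*q + 5*q**2/2)
I(t) = 4 - 3*t**2/2 (I(t) = 4 + ((-9*t)*t)/6 = 4 + (-9*t**2)/6 = 4 - 3*t**2/2)
(A(-1294) + 2781539) + I(-1250) = ((-35 + 1255*(-1294) + (5/2)*(-1294)**2) + 2781539) + (4 - 3/2*(-1250)**2) = ((-35 - 1623970 + (5/2)*1674436) + 2781539) + (4 - 3/2*1562500) = ((-35 - 1623970 + 4186090) + 2781539) + (4 - 2343750) = (2562085 + 2781539) - 2343746 = 5343624 - 2343746 = 2999878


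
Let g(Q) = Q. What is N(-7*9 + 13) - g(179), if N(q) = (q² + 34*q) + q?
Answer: 571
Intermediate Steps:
N(q) = q² + 35*q
N(-7*9 + 13) - g(179) = (-7*9 + 13)*(35 + (-7*9 + 13)) - 1*179 = (-63 + 13)*(35 + (-63 + 13)) - 179 = -50*(35 - 50) - 179 = -50*(-15) - 179 = 750 - 179 = 571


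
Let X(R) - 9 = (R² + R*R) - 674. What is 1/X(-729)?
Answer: 1/1062217 ≈ 9.4143e-7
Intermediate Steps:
X(R) = -665 + 2*R² (X(R) = 9 + ((R² + R*R) - 674) = 9 + ((R² + R²) - 674) = 9 + (2*R² - 674) = 9 + (-674 + 2*R²) = -665 + 2*R²)
1/X(-729) = 1/(-665 + 2*(-729)²) = 1/(-665 + 2*531441) = 1/(-665 + 1062882) = 1/1062217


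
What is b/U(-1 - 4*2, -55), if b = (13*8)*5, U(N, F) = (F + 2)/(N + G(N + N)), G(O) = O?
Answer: 14040/53 ≈ 264.91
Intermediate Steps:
U(N, F) = (2 + F)/(3*N) (U(N, F) = (F + 2)/(N + (N + N)) = (2 + F)/(N + 2*N) = (2 + F)/((3*N)) = (2 + F)*(1/(3*N)) = (2 + F)/(3*N))
b = 520 (b = 104*5 = 520)
b/U(-1 - 4*2, -55) = 520/(((2 - 55)/(3*(-1 - 4*2)))) = 520/(((⅓)*(-53)/(-1 - 8))) = 520/(((⅓)*(-53)/(-9))) = 520/(((⅓)*(-⅑)*(-53))) = 520/(53/27) = 520*(27/53) = 14040/53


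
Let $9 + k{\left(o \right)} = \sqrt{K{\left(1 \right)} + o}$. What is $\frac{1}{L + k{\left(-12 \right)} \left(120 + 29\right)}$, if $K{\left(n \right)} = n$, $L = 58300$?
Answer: $\frac{56959}{3244571892} - \frac{149 i \sqrt{11}}{3244571892} \approx 1.7555 \cdot 10^{-5} - 1.5231 \cdot 10^{-7} i$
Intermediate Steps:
$k{\left(o \right)} = -9 + \sqrt{1 + o}$
$\frac{1}{L + k{\left(-12 \right)} \left(120 + 29\right)} = \frac{1}{58300 + \left(-9 + \sqrt{1 - 12}\right) \left(120 + 29\right)} = \frac{1}{58300 + \left(-9 + \sqrt{-11}\right) 149} = \frac{1}{58300 + \left(-9 + i \sqrt{11}\right) 149} = \frac{1}{58300 - \left(1341 - 149 i \sqrt{11}\right)} = \frac{1}{56959 + 149 i \sqrt{11}}$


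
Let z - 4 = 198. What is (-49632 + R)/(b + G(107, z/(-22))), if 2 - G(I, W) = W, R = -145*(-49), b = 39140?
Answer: -467797/430663 ≈ -1.0862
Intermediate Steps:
z = 202 (z = 4 + 198 = 202)
R = 7105
G(I, W) = 2 - W
(-49632 + R)/(b + G(107, z/(-22))) = (-49632 + 7105)/(39140 + (2 - 202/(-22))) = -42527/(39140 + (2 - 202*(-1)/22)) = -42527/(39140 + (2 - 1*(-101/11))) = -42527/(39140 + (2 + 101/11)) = -42527/(39140 + 123/11) = -42527/430663/11 = -42527*11/430663 = -467797/430663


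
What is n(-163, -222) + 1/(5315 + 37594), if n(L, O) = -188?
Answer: -8066891/42909 ≈ -188.00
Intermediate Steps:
n(-163, -222) + 1/(5315 + 37594) = -188 + 1/(5315 + 37594) = -188 + 1/42909 = -8066891/42909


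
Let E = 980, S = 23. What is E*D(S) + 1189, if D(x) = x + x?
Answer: 46269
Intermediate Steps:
D(x) = 2*x
E*D(S) + 1189 = 980*(2*23) + 1189 = 980*46 + 1189 = 45080 + 1189 = 46269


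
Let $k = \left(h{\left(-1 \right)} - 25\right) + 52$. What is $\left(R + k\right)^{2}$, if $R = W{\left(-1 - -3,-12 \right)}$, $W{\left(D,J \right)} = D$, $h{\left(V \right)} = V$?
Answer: $784$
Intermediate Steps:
$k = 26$ ($k = \left(-1 - 25\right) + 52 = -26 + 52 = 26$)
$R = 2$ ($R = -1 - -3 = -1 + 3 = 2$)
$\left(R + k\right)^{2} = \left(2 + 26\right)^{2} = 28^{2} = 784$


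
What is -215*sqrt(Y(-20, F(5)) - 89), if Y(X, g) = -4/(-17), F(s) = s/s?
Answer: -215*I*sqrt(25653)/17 ≈ -2025.6*I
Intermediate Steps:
F(s) = 1
Y(X, g) = 4/17 (Y(X, g) = -4*(-1/17) = 4/17)
-215*sqrt(Y(-20, F(5)) - 89) = -215*sqrt(4/17 - 89) = -215*I*sqrt(25653)/17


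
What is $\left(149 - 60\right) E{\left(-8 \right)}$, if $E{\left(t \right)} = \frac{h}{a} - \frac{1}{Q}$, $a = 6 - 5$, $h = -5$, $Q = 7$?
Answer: $- \frac{3204}{7} \approx -457.71$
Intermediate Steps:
$a = 1$ ($a = 6 - 5 = 1$)
$E{\left(t \right)} = - \frac{36}{7}$ ($E{\left(t \right)} = - \frac{5}{1} - \frac{1}{7} = \left(-5\right) 1 - \frac{1}{7} = -5 - \frac{1}{7} = - \frac{36}{7}$)
$\left(149 - 60\right) E{\left(-8 \right)} = \left(149 - 60\right) \left(- \frac{36}{7}\right) = 89 \left(- \frac{36}{7}\right) = - \frac{3204}{7}$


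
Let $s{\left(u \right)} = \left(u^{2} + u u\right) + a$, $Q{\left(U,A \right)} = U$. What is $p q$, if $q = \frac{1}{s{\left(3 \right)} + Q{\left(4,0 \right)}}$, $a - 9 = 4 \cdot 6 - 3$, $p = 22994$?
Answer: $\frac{11497}{26} \approx 442.19$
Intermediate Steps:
$a = 30$ ($a = 9 + \left(4 \cdot 6 - 3\right) = 9 + \left(24 - 3\right) = 9 + 21 = 30$)
$s{\left(u \right)} = 30 + 2 u^{2}$ ($s{\left(u \right)} = \left(u^{2} + u u\right) + 30 = \left(u^{2} + u^{2}\right) + 30 = 2 u^{2} + 30 = 30 + 2 u^{2}$)
$q = \frac{1}{52}$ ($q = \frac{1}{\left(30 + 2 \cdot 3^{2}\right) + 4} = \frac{1}{\left(30 + 2 \cdot 9\right) + 4} = \frac{1}{\left(30 + 18\right) + 4} = \frac{1}{48 + 4} = \frac{1}{52} \approx 0.019231$)
$p q = 22994 \cdot \frac{1}{52} = \frac{11497}{26}$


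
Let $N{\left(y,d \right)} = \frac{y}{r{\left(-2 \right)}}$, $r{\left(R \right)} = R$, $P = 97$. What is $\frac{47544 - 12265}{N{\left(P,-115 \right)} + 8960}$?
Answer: $\frac{70558}{17823} \approx 3.9588$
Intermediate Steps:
$N{\left(y,d \right)} = - \frac{y}{2}$ ($N{\left(y,d \right)} = \frac{y}{-2} = y \left(- \frac{1}{2}\right) = - \frac{y}{2}$)
$\frac{47544 - 12265}{N{\left(P,-115 \right)} + 8960} = \frac{47544 - 12265}{\left(- \frac{1}{2}\right) 97 + 8960} = \frac{35279}{- \frac{97}{2} + 8960} = \frac{35279}{\frac{17823}{2}} = 35279 \cdot \frac{2}{17823} = \frac{70558}{17823}$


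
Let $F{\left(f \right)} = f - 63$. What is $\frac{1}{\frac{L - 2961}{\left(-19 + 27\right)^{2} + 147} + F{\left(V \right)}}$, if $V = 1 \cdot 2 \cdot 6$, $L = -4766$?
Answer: $- \frac{211}{18488} \approx -0.011413$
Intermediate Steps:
$V = 12$ ($V = 2 \cdot 6 = 12$)
$F{\left(f \right)} = -63 + f$ ($F{\left(f \right)} = f - 63 = -63 + f$)
$\frac{1}{\frac{L - 2961}{\left(-19 + 27\right)^{2} + 147} + F{\left(V \right)}} = \frac{1}{\frac{-4766 - 2961}{\left(-19 + 27\right)^{2} + 147} + \left(-63 + 12\right)} = \frac{1}{- \frac{7727}{8^{2} + 147} - 51} = \frac{1}{- \frac{7727}{64 + 147} - 51} = \frac{1}{- \frac{7727}{211} - 51} = \frac{1}{- \frac{18488}{211}} = - \frac{211}{18488}$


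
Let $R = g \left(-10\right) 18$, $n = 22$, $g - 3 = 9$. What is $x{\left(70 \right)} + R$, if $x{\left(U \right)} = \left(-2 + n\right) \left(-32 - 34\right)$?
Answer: $-3480$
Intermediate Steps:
$g = 12$ ($g = 3 + 9 = 12$)
$x{\left(U \right)} = -1320$ ($x{\left(U \right)} = \left(-2 + 22\right) \left(-32 - 34\right) = 20 \left(-66\right) = -1320$)
$R = -2160$ ($R = 12 \left(-10\right) 18 = \left(-120\right) 18 = -2160$)
$x{\left(70 \right)} + R = -1320 - 2160 = -3480$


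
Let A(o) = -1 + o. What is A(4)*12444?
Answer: 37332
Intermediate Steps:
A(4)*12444 = (-1 + 4)*12444 = 3*12444 = 37332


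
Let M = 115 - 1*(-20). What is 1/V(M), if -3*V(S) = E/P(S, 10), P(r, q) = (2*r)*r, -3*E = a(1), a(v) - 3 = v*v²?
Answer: 164025/2 ≈ 82013.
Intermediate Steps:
M = 135 (M = 115 + 20 = 135)
a(v) = 3 + v³ (a(v) = 3 + v*v² = 3 + v³)
E = -4/3 (E = -(3 + 1³)/3 = -(3 + 1)/3 = -⅓*4 = -4/3 ≈ -1.3333)
P(r, q) = 2*r²
V(S) = 2/(9*S²) (V(S) = -(-4)/(9*(2*S²)) = -(-4)*1/(2*S²)/9 = -(-2)/(9*S²) = 2/(9*S²))
1/V(M) = 1/((2/9)/135²) = 1/((2/9)*(1/18225)) = 1/(2/164025) = 164025/2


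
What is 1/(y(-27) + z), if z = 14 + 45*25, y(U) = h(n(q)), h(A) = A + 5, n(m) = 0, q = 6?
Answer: 1/1144 ≈ 0.00087413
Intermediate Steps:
h(A) = 5 + A
y(U) = 5 (y(U) = 5 + 0 = 5)
z = 1139 (z = 14 + 1125 = 1139)
1/(y(-27) + z) = 1/(5 + 1139) = 1/1144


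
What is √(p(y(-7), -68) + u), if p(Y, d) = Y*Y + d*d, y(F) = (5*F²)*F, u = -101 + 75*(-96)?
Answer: 2*√734637 ≈ 1714.2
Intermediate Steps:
u = -7301 (u = -101 - 7200 = -7301)
y(F) = 5*F³
p(Y, d) = Y² + d²
√(p(y(-7), -68) + u) = √(((5*(-7)³)² + (-68)²) - 7301) = √(((5*(-343))² + 4624) - 7301) = √(((-1715)² + 4624) - 7301) = √((2941225 + 4624) - 7301) = √(2945849 - 7301) = √2938548 = 2*√734637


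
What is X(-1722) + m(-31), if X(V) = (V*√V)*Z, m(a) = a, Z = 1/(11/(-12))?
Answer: -31 + 20664*I*√1722/11 ≈ -31.0 + 77954.0*I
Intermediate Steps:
Z = -12/11 (Z = 1/(11*(-1/12)) = 1/(-11/12) = -12/11 ≈ -1.0909)
X(V) = -12*V^(3/2)/11 (X(V) = (V*√V)*(-12/11) = V^(3/2)*(-12/11) = -12*V^(3/2)/11)
X(-1722) + m(-31) = -(-20664)*I*√1722/11 - 31 = 20664*I*√1722/11 - 31 = -31 + 20664*I*√1722/11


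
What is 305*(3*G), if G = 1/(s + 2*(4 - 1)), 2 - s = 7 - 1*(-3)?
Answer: -915/2 ≈ -457.50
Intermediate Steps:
s = -8 (s = 2 - (7 - 1*(-3)) = 2 - (7 + 3) = 2 - 1*10 = 2 - 10 = -8)
G = -1/2 (G = 1/(-8 + 2*(4 - 1)) = 1/(-8 + 2*3) = 1/(-8 + 6) = 1/(-2) = -1/2 ≈ -0.50000)
305*(3*G) = 305*(3*(-1/2)) = 305*(-3/2) = -915/2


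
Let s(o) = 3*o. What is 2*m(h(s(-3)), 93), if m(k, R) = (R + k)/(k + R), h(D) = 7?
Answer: 2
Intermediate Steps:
m(k, R) = 1 (m(k, R) = (R + k)/(R + k) = 1)
2*m(h(s(-3)), 93) = 2*1 = 2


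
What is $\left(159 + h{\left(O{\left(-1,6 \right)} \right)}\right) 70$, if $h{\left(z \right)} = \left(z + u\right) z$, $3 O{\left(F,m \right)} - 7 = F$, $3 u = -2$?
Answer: $\frac{33950}{3} \approx 11317.0$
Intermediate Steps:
$u = - \frac{2}{3}$ ($u = \frac{1}{3} \left(-2\right) = - \frac{2}{3} \approx -0.66667$)
$O{\left(F,m \right)} = \frac{7}{3} + \frac{F}{3}$
$h{\left(z \right)} = z \left(- \frac{2}{3} + z\right)$ ($h{\left(z \right)} = \left(z - \frac{2}{3}\right) z = \left(- \frac{2}{3} + z\right) z = z \left(- \frac{2}{3} + z\right)$)
$\left(159 + h{\left(O{\left(-1,6 \right)} \right)}\right) 70 = \left(159 + \frac{\left(\frac{7}{3} + \frac{1}{3} \left(-1\right)\right) \left(-2 + 3 \left(\frac{7}{3} + \frac{1}{3} \left(-1\right)\right)\right)}{3}\right) 70 = \left(159 + \frac{\left(\frac{7}{3} - \frac{1}{3}\right) \left(-2 + 3 \left(\frac{7}{3} - \frac{1}{3}\right)\right)}{3}\right) 70 = \left(159 + \frac{1}{3} \cdot 2 \left(-2 + 3 \cdot 2\right)\right) 70 = \left(159 + \frac{1}{3} \cdot 2 \left(-2 + 6\right)\right) 70 = \left(159 + \frac{1}{3} \cdot 2 \cdot 4\right) 70 = \left(159 + \frac{8}{3}\right) 70 = \frac{485}{3} \cdot 70 = \frac{33950}{3}$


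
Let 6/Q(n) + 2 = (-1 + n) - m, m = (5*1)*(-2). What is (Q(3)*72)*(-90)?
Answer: -3888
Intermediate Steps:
m = -10 (m = 5*(-2) = -10)
Q(n) = 6/(7 + n) (Q(n) = 6/(-2 + ((-1 + n) - 1*(-10))) = 6/(-2 + ((-1 + n) + 10)) = 6/(-2 + (9 + n)) = 6/(7 + n))
(Q(3)*72)*(-90) = ((6/(7 + 3))*72)*(-90) = ((6/10)*72)*(-90) = ((6*(1/10))*72)*(-90) = ((3/5)*72)*(-90) = (216/5)*(-90) = -3888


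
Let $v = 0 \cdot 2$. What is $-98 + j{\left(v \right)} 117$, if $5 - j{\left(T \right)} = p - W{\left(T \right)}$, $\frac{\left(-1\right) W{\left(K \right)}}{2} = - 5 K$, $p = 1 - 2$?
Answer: $604$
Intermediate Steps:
$p = -1$ ($p = 1 - 2 = -1$)
$W{\left(K \right)} = 10 K$ ($W{\left(K \right)} = - 2 \left(- 5 K\right) = 10 K$)
$v = 0$
$j{\left(T \right)} = 6 + 10 T$ ($j{\left(T \right)} = 5 - \left(-1 - 10 T\right) = 5 + \left(1 + 10 T\right) = 6 + 10 T$)
$-98 + j{\left(v \right)} 117 = -98 + \left(6 + 10 \cdot 0\right) 117 = -98 + \left(6 + 0\right) 117 = -98 + 6 \cdot 117 = -98 + 702 = 604$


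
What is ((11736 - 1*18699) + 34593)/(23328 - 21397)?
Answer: 27630/1931 ≈ 14.309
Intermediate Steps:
((11736 - 1*18699) + 34593)/(23328 - 21397) = ((11736 - 18699) + 34593)/1931 = (-6963 + 34593)*(1/1931) = 27630*(1/1931) = 27630/1931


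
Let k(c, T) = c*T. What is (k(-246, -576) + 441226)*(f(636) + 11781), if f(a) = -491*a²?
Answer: -115765834696110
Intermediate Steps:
k(c, T) = T*c
(k(-246, -576) + 441226)*(f(636) + 11781) = (-576*(-246) + 441226)*(-491*636² + 11781) = (141696 + 441226)*(-491*404496 + 11781) = 582922*(-198607536 + 11781) = 582922*(-198595755) = -115765834696110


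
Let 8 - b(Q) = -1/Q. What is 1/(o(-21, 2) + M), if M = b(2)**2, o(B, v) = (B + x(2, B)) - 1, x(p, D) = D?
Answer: 4/117 ≈ 0.034188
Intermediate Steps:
b(Q) = 8 + 1/Q (b(Q) = 8 - (-1)/Q = 8 + 1/Q)
o(B, v) = -1 + 2*B (o(B, v) = (B + B) - 1 = 2*B - 1 = -1 + 2*B)
M = 289/4 (M = (8 + 1/2)**2 = (17/2)**2 = 289/4 ≈ 72.250)
1/(o(-21, 2) + M) = 1/((-1 + 2*(-21)) + 289/4) = 1/((-1 - 42) + 289/4) = 1/(-43 + 289/4) = 1/(117/4) = 4/117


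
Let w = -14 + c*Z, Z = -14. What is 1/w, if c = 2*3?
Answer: -1/98 ≈ -0.010204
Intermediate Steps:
c = 6
w = -98 (w = -14 + 6*(-14) = -14 - 84 = -98)
1/w = 1/(-98) = -1/98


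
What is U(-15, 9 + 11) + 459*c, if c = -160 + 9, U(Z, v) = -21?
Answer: -69330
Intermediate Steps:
c = -151
U(-15, 9 + 11) + 459*c = -21 + 459*(-151) = -21 - 69309 = -69330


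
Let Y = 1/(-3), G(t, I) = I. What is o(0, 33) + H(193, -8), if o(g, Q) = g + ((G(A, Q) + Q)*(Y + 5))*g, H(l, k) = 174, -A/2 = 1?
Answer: 174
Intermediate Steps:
A = -2 (A = -2*1 = -2)
Y = -⅓ ≈ -0.33333
o(g, Q) = g + 28*Q*g/3 (o(g, Q) = g + ((Q + Q)*(-⅓ + 5))*g = g + ((2*Q)*(14/3))*g = g + (28*Q/3)*g = g + 28*Q*g/3)
o(0, 33) + H(193, -8) = (⅓)*0*(3 + 28*33) + 174 = (⅓)*0*(3 + 924) + 174 = (⅓)*0*927 + 174 = 0 + 174 = 174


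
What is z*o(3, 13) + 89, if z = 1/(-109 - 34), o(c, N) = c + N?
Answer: 12711/143 ≈ 88.888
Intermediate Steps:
o(c, N) = N + c
z = -1/143 (z = 1/(-143) = -1/143 ≈ -0.0069930)
z*o(3, 13) + 89 = -(13 + 3)/143 + 89 = -1/143*16 + 89 = -16/143 + 89 = 12711/143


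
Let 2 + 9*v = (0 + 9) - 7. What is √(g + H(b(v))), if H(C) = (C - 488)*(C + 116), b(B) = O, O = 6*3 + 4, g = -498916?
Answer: 2*I*√140806 ≈ 750.48*I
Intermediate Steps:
O = 22 (O = 18 + 4 = 22)
v = 0 (v = -2/9 + ((0 + 9) - 7)/9 = -2/9 + (9 - 7)/9 = -2/9 + (⅑)*2 = -2/9 + 2/9 = 0)
b(B) = 22
H(C) = (-488 + C)*(116 + C)
√(g + H(b(v))) = √(-498916 + (-56608 + 22² - 372*22)) = √(-498916 + (-56608 + 484 - 8184)) = √(-498916 - 64308) = √(-563224) = 2*I*√140806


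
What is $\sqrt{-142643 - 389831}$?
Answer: $i \sqrt{532474} \approx 729.71 i$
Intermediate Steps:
$\sqrt{-142643 - 389831} = \sqrt{-532474} = i \sqrt{532474}$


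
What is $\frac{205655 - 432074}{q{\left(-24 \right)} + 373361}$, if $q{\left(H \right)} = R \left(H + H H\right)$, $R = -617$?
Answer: $- \frac{226419}{32777} \approx -6.9079$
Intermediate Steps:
$q{\left(H \right)} = - 617 H - 617 H^{2}$ ($q{\left(H \right)} = - 617 \left(H + H H\right) = - 617 \left(H + H^{2}\right) = - 617 H - 617 H^{2}$)
$\frac{205655 - 432074}{q{\left(-24 \right)} + 373361} = \frac{205655 - 432074}{\left(-617\right) \left(-24\right) \left(1 - 24\right) + 373361} = - \frac{226419}{\left(-617\right) \left(-24\right) \left(-23\right) + 373361} = - \frac{226419}{-340584 + 373361} = - \frac{226419}{32777}$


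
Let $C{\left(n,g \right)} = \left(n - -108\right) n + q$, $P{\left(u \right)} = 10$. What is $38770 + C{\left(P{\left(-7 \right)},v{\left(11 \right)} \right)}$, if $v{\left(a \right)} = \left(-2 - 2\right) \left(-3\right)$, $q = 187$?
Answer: $40137$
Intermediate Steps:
$v{\left(a \right)} = 12$ ($v{\left(a \right)} = \left(-4\right) \left(-3\right) = 12$)
$C{\left(n,g \right)} = 187 + n \left(108 + n\right)$ ($C{\left(n,g \right)} = \left(n - -108\right) n + 187 = \left(n + 108\right) n + 187 = \left(108 + n\right) n + 187 = n \left(108 + n\right) + 187 = 187 + n \left(108 + n\right)$)
$38770 + C{\left(P{\left(-7 \right)},v{\left(11 \right)} \right)} = 38770 + \left(187 + 10^{2} + 108 \cdot 10\right) = 38770 + \left(187 + 100 + 1080\right) = 38770 + 1367 = 40137$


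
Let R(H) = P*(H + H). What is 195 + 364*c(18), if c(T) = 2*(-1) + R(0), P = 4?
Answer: -533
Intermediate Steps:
R(H) = 8*H (R(H) = 4*(H + H) = 4*(2*H) = 8*H)
c(T) = -2 (c(T) = 2*(-1) + 8*0 = -2 + 0 = -2)
195 + 364*c(18) = 195 + 364*(-2) = 195 - 728 = -533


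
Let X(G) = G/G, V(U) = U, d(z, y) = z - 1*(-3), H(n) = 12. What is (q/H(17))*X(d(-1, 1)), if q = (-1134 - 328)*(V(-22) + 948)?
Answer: -338453/3 ≈ -1.1282e+5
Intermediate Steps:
d(z, y) = 3 + z (d(z, y) = z + 3 = 3 + z)
X(G) = 1
q = -1353812 (q = (-1134 - 328)*(-22 + 948) = -1462*926 = -1353812)
(q/H(17))*X(d(-1, 1)) = -1353812/12*1 = -1353812*1/12*1 = -338453/3*1 = -338453/3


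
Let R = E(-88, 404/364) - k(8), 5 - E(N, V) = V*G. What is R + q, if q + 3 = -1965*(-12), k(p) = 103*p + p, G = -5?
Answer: 2070755/91 ≈ 22756.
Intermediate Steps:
k(p) = 104*p
E(N, V) = 5 + 5*V (E(N, V) = 5 - V*(-5) = 5 - (-5)*V = 5 + 5*V)
q = 23577 (q = -3 - 1965*(-12) = -3 + 23580 = 23577)
R = -74752/91 (R = (5 + 5*(404/364)) - 104*8 = (5 + 5*(404*(1/364))) - 1*832 = (5 + 5*(101/91)) - 832 = (5 + 505/91) - 832 = 960/91 - 832 = -74752/91 ≈ -821.45)
R + q = -74752/91 + 23577 = 2070755/91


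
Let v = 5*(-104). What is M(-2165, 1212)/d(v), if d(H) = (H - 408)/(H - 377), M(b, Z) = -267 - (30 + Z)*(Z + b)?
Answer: 1061473023/928 ≈ 1.1438e+6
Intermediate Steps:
M(b, Z) = -267 - (30 + Z)*(Z + b)
v = -520
d(H) = (-408 + H)/(-377 + H)
M(-2165, 1212)/d(v) = (-267 - 1*1212² - 30*1212 - 30*(-2165) - 1*1212*(-2165))/(((-408 - 520)/(-377 - 520))) = (-267 - 1*1468944 - 36360 + 64950 + 2623980)/((-928/(-897))) = (-267 - 1468944 - 36360 + 64950 + 2623980)/((-1/897*(-928))) = 1183359/(928/897) = 1183359*(897/928) = 1061473023/928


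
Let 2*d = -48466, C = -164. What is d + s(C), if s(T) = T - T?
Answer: -24233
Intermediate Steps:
s(T) = 0
d = -24233 (d = (½)*(-48466) = -24233)
d + s(C) = -24233 + 0 = -24233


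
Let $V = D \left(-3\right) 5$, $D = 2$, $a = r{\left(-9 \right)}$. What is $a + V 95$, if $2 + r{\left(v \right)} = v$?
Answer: $-2861$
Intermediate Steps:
$r{\left(v \right)} = -2 + v$
$a = -11$ ($a = -2 - 9 = -11$)
$V = -30$ ($V = 2 \left(-3\right) 5 = \left(-6\right) 5 = -30$)
$a + V 95 = -11 - 2850 = -2861$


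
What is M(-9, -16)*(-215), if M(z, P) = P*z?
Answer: -30960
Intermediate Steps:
M(-9, -16)*(-215) = -16*(-9)*(-215) = 144*(-215) = -30960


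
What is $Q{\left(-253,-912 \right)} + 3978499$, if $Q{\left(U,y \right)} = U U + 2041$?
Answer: $4044549$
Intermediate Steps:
$Q{\left(U,y \right)} = 2041 + U^{2}$ ($Q{\left(U,y \right)} = U^{2} + 2041 = 2041 + U^{2}$)
$Q{\left(-253,-912 \right)} + 3978499 = \left(2041 + \left(-253\right)^{2}\right) + 3978499 = \left(2041 + 64009\right) + 3978499 = 66050 + 3978499 = 4044549$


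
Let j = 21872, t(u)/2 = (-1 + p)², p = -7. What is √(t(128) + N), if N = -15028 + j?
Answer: 2*√1743 ≈ 83.499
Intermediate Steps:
t(u) = 128 (t(u) = 2*(-1 - 7)² = 2*(-8)² = 2*64 = 128)
N = 6844 (N = -15028 + 21872 = 6844)
√(t(128) + N) = √(128 + 6844) = √6972 = 2*√1743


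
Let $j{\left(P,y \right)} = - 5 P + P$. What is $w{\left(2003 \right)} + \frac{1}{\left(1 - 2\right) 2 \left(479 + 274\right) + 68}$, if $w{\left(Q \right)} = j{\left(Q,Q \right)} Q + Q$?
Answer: $- \frac{23074195455}{1438} \approx -1.6046 \cdot 10^{7}$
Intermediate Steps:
$j{\left(P,y \right)} = - 4 P$
$w{\left(Q \right)} = Q - 4 Q^{2}$ ($w{\left(Q \right)} = - 4 Q Q + Q = - 4 Q^{2} + Q = Q - 4 Q^{2}$)
$w{\left(2003 \right)} + \frac{1}{\left(1 - 2\right) 2 \left(479 + 274\right) + 68} = 2003 \left(1 - 8012\right) + \frac{1}{\left(1 - 2\right) 2 \left(479 + 274\right) + 68} = 2003 \left(1 - 8012\right) + \frac{1}{\left(-1\right) 2 \cdot 753 + 68} = 2003 \left(-8011\right) + \frac{1}{\left(-2\right) 753 + 68} = -16046033 + \frac{1}{-1506 + 68} = -16046033 + \frac{1}{-1438} = -16046033 - \frac{1}{1438} = - \frac{23074195455}{1438}$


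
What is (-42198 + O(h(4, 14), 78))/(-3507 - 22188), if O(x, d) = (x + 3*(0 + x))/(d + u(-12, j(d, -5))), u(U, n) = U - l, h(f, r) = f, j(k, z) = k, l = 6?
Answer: 632966/385425 ≈ 1.6423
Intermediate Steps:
u(U, n) = -6 + U (u(U, n) = U - 1*6 = U - 6 = -6 + U)
O(x, d) = 4*x/(-18 + d) (O(x, d) = (x + 3*(0 + x))/(d + (-6 - 12)) = (x + 3*x)/(d - 18) = (4*x)/(-18 + d) = 4*x/(-18 + d))
(-42198 + O(h(4, 14), 78))/(-3507 - 22188) = (-42198 + 4*4/(-18 + 78))/(-3507 - 22188) = (-42198 + 4*4/60)/(-25695) = (-42198 + 4*4*(1/60))*(-1/25695) = (-42198 + 4/15)*(-1/25695) = -632966/15*(-1/25695) = 632966/385425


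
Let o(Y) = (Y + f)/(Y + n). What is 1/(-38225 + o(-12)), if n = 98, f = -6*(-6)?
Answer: -43/1643663 ≈ -2.6161e-5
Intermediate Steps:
f = 36
o(Y) = (36 + Y)/(98 + Y) (o(Y) = (Y + 36)/(Y + 98) = (36 + Y)/(98 + Y))
1/(-38225 + o(-12)) = 1/(-38225 + (36 - 12)/(98 - 12)) = 1/(-38225 + 24/86) = 1/(-38225 + (1/86)*24) = 1/(-38225 + 12/43) = 1/(-1643663/43) = -43/1643663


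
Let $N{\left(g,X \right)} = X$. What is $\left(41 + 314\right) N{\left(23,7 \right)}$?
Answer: $2485$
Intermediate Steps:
$\left(41 + 314\right) N{\left(23,7 \right)} = \left(41 + 314\right) 7 = 355 \cdot 7 = 2485$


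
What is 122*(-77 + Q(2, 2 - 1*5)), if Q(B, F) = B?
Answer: -9150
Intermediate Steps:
122*(-77 + Q(2, 2 - 1*5)) = 122*(-77 + 2) = 122*(-75) = -9150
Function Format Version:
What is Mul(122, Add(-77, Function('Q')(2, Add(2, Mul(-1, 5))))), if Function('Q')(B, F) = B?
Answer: -9150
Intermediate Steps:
Mul(122, Add(-77, Function('Q')(2, Add(2, Mul(-1, 5))))) = Mul(122, Add(-77, 2)) = Mul(122, -75) = -9150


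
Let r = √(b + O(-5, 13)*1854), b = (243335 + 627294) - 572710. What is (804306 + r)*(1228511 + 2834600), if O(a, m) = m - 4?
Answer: 3267984555966 + 4063111*√314605 ≈ 3.2703e+12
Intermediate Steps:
b = 297919 (b = 870629 - 572710 = 297919)
O(a, m) = -4 + m
r = √314605 (r = √(297919 + (-4 + 13)*1854) = √(297919 + 9*1854) = √(297919 + 16686) = √314605 ≈ 560.90)
(804306 + r)*(1228511 + 2834600) = (804306 + √314605)*(1228511 + 2834600) = (804306 + √314605)*4063111 = 3267984555966 + 4063111*√314605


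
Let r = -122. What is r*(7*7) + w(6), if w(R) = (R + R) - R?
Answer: -5972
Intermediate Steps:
w(R) = R (w(R) = 2*R - R = R)
r*(7*7) + w(6) = -854*7 + 6 = -122*49 + 6 = -5978 + 6 = -5972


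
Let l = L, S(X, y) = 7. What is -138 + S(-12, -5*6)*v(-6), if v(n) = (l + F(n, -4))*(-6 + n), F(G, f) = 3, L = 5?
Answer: -810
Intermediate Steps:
l = 5
v(n) = -48 + 8*n (v(n) = (5 + 3)*(-6 + n) = 8*(-6 + n) = -48 + 8*n)
-138 + S(-12, -5*6)*v(-6) = -138 + 7*(-48 + 8*(-6)) = -138 + 7*(-48 - 48) = -138 + 7*(-96) = -138 - 672 = -810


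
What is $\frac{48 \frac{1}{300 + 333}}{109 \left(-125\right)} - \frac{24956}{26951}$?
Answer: $- \frac{71745811716}{77480756125} \approx -0.92598$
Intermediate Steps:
$\frac{48 \frac{1}{300 + 333}}{109 \left(-125\right)} - \frac{24956}{26951} = \frac{48 \cdot \frac{1}{633}}{-13625} - \frac{24956}{26951} = 48 \cdot \frac{1}{633} \left(- \frac{1}{13625}\right) - \frac{24956}{26951} = \frac{16}{211} \left(- \frac{1}{13625}\right) - \frac{24956}{26951} = - \frac{16}{2874875} - \frac{24956}{26951} = - \frac{71745811716}{77480756125}$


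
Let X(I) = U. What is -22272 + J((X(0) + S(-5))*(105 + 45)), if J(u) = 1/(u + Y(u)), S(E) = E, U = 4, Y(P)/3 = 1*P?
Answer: -13363201/600 ≈ -22272.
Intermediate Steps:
Y(P) = 3*P (Y(P) = 3*(1*P) = 3*P)
X(I) = 4
J(u) = 1/(4*u) (J(u) = 1/(u + 3*u) = 1/(4*u))
-22272 + J((X(0) + S(-5))*(105 + 45)) = -22272 + 1/(4*(((4 - 5)*(105 + 45)))) = -22272 + 1/(4*((-1*150))) = -22272 + (¼)/(-150) = -22272 + (¼)*(-1/150) = -22272 - 1/600 = -13363201/600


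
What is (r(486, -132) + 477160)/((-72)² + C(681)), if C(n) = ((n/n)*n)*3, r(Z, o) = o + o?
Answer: 476896/7227 ≈ 65.988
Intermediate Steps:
r(Z, o) = 2*o
C(n) = 3*n (C(n) = (1*n)*3 = n*3 = 3*n)
(r(486, -132) + 477160)/((-72)² + C(681)) = (2*(-132) + 477160)/((-72)² + 3*681) = (-264 + 477160)/(5184 + 2043) = 476896/7227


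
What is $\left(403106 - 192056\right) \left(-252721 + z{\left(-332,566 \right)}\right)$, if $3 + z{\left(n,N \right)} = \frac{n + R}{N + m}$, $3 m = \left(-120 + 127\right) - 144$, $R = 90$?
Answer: $- \frac{11894262133500}{223} \approx -5.3338 \cdot 10^{10}$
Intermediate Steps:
$m = - \frac{137}{3}$ ($m = \frac{\left(-120 + 127\right) - 144}{3} = \frac{7 - 144}{3} = \frac{1}{3} \left(-137\right) = - \frac{137}{3} \approx -45.667$)
$z{\left(n,N \right)} = -3 + \frac{90 + n}{- \frac{137}{3} + N}$ ($z{\left(n,N \right)} = -3 + \frac{n + 90}{N - \frac{137}{3}} = -3 + \frac{90 + n}{- \frac{137}{3} + N}$)
$\left(403106 - 192056\right) \left(-252721 + z{\left(-332,566 \right)}\right) = \left(403106 - 192056\right) \left(-252721 + \frac{3 \left(227 - 332 - 1698\right)}{-137 + 3 \cdot 566}\right) = 211050 \left(-252721 + \frac{3 \left(227 - 332 - 1698\right)}{-137 + 1698}\right) = 211050 \left(-252721 + 3 \cdot \frac{1}{1561} \left(-1803\right)\right) = 211050 \left(-252721 - \frac{5409}{1561}\right) = 211050 \left(- \frac{394502890}{1561}\right) = - \frac{11894262133500}{223}$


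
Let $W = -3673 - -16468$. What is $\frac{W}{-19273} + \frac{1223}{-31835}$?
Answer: $- \frac{430899704}{613555955} \approx -0.7023$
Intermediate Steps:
$W = 12795$ ($W = -3673 + 16468 = 12795$)
$\frac{W}{-19273} + \frac{1223}{-31835} = \frac{12795}{-19273} + \frac{1223}{-31835} = 12795 \left(- \frac{1}{19273}\right) + 1223 \left(- \frac{1}{31835}\right) = - \frac{12795}{19273} - \frac{1223}{31835} = - \frac{430899704}{613555955}$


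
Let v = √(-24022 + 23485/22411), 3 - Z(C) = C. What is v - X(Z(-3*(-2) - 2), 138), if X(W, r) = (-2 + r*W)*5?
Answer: 700 + I*√12064593345927/22411 ≈ 700.0 + 154.99*I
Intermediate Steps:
Z(C) = 3 - C
v = I*√12064593345927/22411 (v = √(-24022 + 23485*(1/22411)) = √(-24022 + 23485/22411) = √(-538333557/22411) = I*√12064593345927/22411 ≈ 154.99*I)
X(W, r) = -10 + 5*W*r (X(W, r) = (-2 + W*r)*5 = -10 + 5*W*r)
v - X(Z(-3*(-2) - 2), 138) = I*√12064593345927/22411 - (-10 + 5*(3 - (-3*(-2) - 2))*138) = I*√12064593345927/22411 - (-10 + 5*(3 - (6 - 2))*138) = I*√12064593345927/22411 - (-10 + 5*(3 - 1*4)*138) = I*√12064593345927/22411 - (-10 + 5*(3 - 4)*138) = I*√12064593345927/22411 - (-10 + 5*(-1)*138) = I*√12064593345927/22411 - (-10 - 690) = I*√12064593345927/22411 - 1*(-700) = I*√12064593345927/22411 + 700 = 700 + I*√12064593345927/22411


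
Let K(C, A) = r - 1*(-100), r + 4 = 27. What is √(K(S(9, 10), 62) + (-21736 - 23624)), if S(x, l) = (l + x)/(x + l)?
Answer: I*√45237 ≈ 212.69*I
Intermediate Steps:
S(x, l) = 1 (S(x, l) = (l + x)/(l + x) = 1)
r = 23 (r = -4 + 27 = 23)
K(C, A) = 123 (K(C, A) = 23 - 1*(-100) = 23 + 100 = 123)
√(K(S(9, 10), 62) + (-21736 - 23624)) = √(123 + (-21736 - 23624)) = √(123 - 45360) = √(-45237) = I*√45237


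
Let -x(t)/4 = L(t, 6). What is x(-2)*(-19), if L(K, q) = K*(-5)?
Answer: 760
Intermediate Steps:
L(K, q) = -5*K
x(t) = 20*t (x(t) = -(-20)*t = 20*t)
x(-2)*(-19) = (20*(-2))*(-19) = -40*(-19) = 760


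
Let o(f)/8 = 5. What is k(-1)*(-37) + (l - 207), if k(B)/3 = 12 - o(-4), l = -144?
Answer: 2757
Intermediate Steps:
o(f) = 40 (o(f) = 8*5 = 40)
k(B) = -84 (k(B) = 3*(12 - 1*40) = 3*(12 - 40) = 3*(-28) = -84)
k(-1)*(-37) + (l - 207) = -84*(-37) + (-144 - 207) = 3108 - 351 = 2757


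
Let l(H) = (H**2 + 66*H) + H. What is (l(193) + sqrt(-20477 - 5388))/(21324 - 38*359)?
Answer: 25090/3841 + I*sqrt(25865)/7682 ≈ 6.5322 + 0.020935*I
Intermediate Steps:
l(H) = H**2 + 67*H
(l(193) + sqrt(-20477 - 5388))/(21324 - 38*359) = (193*(67 + 193) + sqrt(-20477 - 5388))/(21324 - 38*359) = (193*260 + sqrt(-25865))/(21324 - 13642) = (50180 + I*sqrt(25865))/7682 = (50180 + I*sqrt(25865))*(1/7682) = 25090/3841 + I*sqrt(25865)/7682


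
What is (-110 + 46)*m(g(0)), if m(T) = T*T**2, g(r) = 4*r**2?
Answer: 0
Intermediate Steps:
m(T) = T**3
(-110 + 46)*m(g(0)) = (-110 + 46)*(4*0**2)**3 = -64*(4*0)**3 = -64*0**3 = -64*0 = 0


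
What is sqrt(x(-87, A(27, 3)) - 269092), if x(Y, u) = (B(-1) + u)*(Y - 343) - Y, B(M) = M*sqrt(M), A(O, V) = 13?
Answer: sqrt(-274595 + 430*I) ≈ 0.41 + 524.02*I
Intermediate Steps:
B(M) = M**(3/2)
x(Y, u) = -Y + (-343 + Y)*(u - I) (x(Y, u) = ((-1)**(3/2) + u)*(Y - 343) - Y = (-I + u)*(-343 + Y) - Y = (u - I)*(-343 + Y) - Y = (-343 + Y)*(u - I) - Y = -Y + (-343 + Y)*(u - I))
sqrt(x(-87, A(27, 3)) - 269092) = sqrt((-1*(-87) - 343*13 + 343*I - 87*13 - 1*I*(-87)) - 269092) = sqrt((87 - 4459 + 343*I - 1131 + 87*I) - 269092) = sqrt((-5503 + 430*I) - 269092) = sqrt(-274595 + 430*I)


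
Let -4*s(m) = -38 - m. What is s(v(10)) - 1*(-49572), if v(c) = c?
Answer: 49584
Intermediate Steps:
s(m) = 19/2 + m/4 (s(m) = -(-38 - m)/4 = 19/2 + m/4)
s(v(10)) - 1*(-49572) = (19/2 + (1/4)*10) - 1*(-49572) = (19/2 + 5/2) + 49572 = 12 + 49572 = 49584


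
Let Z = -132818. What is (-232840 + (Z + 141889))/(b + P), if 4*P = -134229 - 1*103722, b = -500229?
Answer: 895076/2238867 ≈ 0.39979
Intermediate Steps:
P = -237951/4 (P = (-134229 - 1*103722)/4 = (-134229 - 103722)/4 = (¼)*(-237951) = -237951/4 ≈ -59488.)
(-232840 + (Z + 141889))/(b + P) = (-232840 + (-132818 + 141889))/(-500229 - 237951/4) = (-232840 + 9071)/(-2238867/4) = -223769*(-4/2238867) = 895076/2238867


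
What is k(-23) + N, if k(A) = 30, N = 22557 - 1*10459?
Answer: 12128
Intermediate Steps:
N = 12098 (N = 22557 - 10459 = 12098)
k(-23) + N = 30 + 12098 = 12128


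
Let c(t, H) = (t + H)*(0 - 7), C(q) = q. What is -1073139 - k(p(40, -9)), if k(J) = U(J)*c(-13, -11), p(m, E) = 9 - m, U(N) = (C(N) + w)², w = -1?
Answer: -1245171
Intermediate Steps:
U(N) = (-1 + N)² (U(N) = (N - 1)² = (-1 + N)²)
c(t, H) = -7*H - 7*t (c(t, H) = (H + t)*(-7) = -7*H - 7*t)
k(J) = 168*(-1 + J)² (k(J) = (-1 + J)²*(-7*(-11) - 7*(-13)) = (-1 + J)²*(77 + 91) = (-1 + J)²*168 = 168*(-1 + J)²)
-1073139 - k(p(40, -9)) = -1073139 - 168*(-1 + (9 - 1*40))² = -1073139 - 168*(-1 + (9 - 40))² = -1073139 - 168*(-1 - 31)² = -1073139 - 168*(-32)² = -1073139 - 168*1024 = -1073139 - 1*172032 = -1073139 - 172032 = -1245171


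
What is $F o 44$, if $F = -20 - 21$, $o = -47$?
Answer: $84788$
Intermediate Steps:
$F = -41$
$F o 44 = \left(-41\right) \left(-47\right) 44 = 1927 \cdot 44 = 84788$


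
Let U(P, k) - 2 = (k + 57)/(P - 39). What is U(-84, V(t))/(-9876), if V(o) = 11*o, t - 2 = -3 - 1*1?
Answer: -211/1214748 ≈ -0.00017370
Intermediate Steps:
t = -2 (t = 2 + (-3 - 1*1) = 2 + (-3 - 1) = 2 - 4 = -2)
U(P, k) = 2 + (57 + k)/(-39 + P) (U(P, k) = 2 + (k + 57)/(P - 39) = 2 + (57 + k)/(-39 + P))
U(-84, V(t))/(-9876) = ((-21 + 11*(-2) + 2*(-84))/(-39 - 84))/(-9876) = ((-21 - 22 - 168)/(-123))*(-1/9876) = -1/123*(-211)*(-1/9876) = (211/123)*(-1/9876) = -211/1214748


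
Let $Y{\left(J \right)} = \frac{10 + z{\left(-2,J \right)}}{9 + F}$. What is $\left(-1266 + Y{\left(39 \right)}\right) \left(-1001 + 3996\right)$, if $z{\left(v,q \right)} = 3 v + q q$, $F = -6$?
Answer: $- \frac{6807635}{3} \approx -2.2692 \cdot 10^{6}$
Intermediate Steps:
$z{\left(v,q \right)} = q^{2} + 3 v$ ($z{\left(v,q \right)} = 3 v + q^{2} = q^{2} + 3 v$)
$Y{\left(J \right)} = \frac{4}{3} + \frac{J^{2}}{3}$ ($Y{\left(J \right)} = \frac{10 + \left(J^{2} + 3 \left(-2\right)\right)}{9 - 6} = \frac{10 + \left(J^{2} - 6\right)}{3} = \left(10 + \left(-6 + J^{2}\right)\right) \frac{1}{3} = \left(4 + J^{2}\right) \frac{1}{3} = \frac{4}{3} + \frac{J^{2}}{3}$)
$\left(-1266 + Y{\left(39 \right)}\right) \left(-1001 + 3996\right) = \left(-1266 + \left(\frac{4}{3} + \frac{39^{2}}{3}\right)\right) \left(-1001 + 3996\right) = \left(-1266 + \left(\frac{4}{3} + \frac{1}{3} \cdot 1521\right)\right) 2995 = \left(-1266 + \left(\frac{4}{3} + 507\right)\right) 2995 = \left(-1266 + \frac{1525}{3}\right) 2995 = \left(- \frac{2273}{3}\right) 2995 = - \frac{6807635}{3}$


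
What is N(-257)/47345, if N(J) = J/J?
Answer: 1/47345 ≈ 2.1122e-5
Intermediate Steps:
N(J) = 1
N(-257)/47345 = 1/47345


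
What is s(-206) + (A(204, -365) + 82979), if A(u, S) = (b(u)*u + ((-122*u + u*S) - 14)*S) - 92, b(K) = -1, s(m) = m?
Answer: 36349607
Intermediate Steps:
A(u, S) = -92 - u + S*(-14 - 122*u + S*u) (A(u, S) = (-u + ((-122*u + u*S) - 14)*S) - 92 = (-u + ((-122*u + S*u) - 14)*S) - 92 = (-u + (-14 - 122*u + S*u)*S) - 92 = (-u + S*(-14 - 122*u + S*u)) - 92 = -92 - u + S*(-14 - 122*u + S*u))
s(-206) + (A(204, -365) + 82979) = -206 + ((-92 - 1*204 - 14*(-365) + 204*(-365)² - 122*(-365)*204) + 82979) = -206 + ((-92 - 204 + 5110 + 204*133225 + 9084120) + 82979) = -206 + ((-92 - 204 + 5110 + 27177900 + 9084120) + 82979) = -206 + (36266834 + 82979) = -206 + 36349813 = 36349607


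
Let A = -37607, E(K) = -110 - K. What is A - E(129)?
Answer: -37368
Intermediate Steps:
A - E(129) = -37607 - (-110 - 1*129) = -37607 - (-110 - 129) = -37607 - 1*(-239) = -37607 + 239 = -37368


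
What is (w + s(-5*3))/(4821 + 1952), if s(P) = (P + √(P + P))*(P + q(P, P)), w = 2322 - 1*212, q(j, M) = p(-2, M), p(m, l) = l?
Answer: 2560/6773 - 30*I*√30/6773 ≈ 0.37797 - 0.024261*I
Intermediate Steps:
q(j, M) = M
w = 2110 (w = 2322 - 212 = 2110)
s(P) = 2*P*(P + √2*√P) (s(P) = (P + √(P + P))*(P + P) = (P + √(2*P))*(2*P) = (P + √2*√P)*(2*P) = 2*P*(P + √2*√P))
(w + s(-5*3))/(4821 + 1952) = (2110 + (2*(-5*3)² + 2*√2*(-5*3)^(3/2)))/(4821 + 1952) = (2110 + (2*(-15)² + 2*√2*(-15)^(3/2)))/6773 = (2110 + (2*225 + 2*√2*(-15*I*√15)))*(1/6773) = (2110 + (450 - 30*I*√30))*(1/6773) = (2560 - 30*I*√30)*(1/6773) = 2560/6773 - 30*I*√30/6773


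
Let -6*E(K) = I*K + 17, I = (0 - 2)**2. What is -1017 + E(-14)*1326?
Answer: 7602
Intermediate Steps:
I = 4 (I = (-2)**2 = 4)
E(K) = -17/6 - 2*K/3 (E(K) = -(4*K + 17)/6 = -(17 + 4*K)/6 = -17/6 - 2*K/3)
-1017 + E(-14)*1326 = -1017 + (-17/6 - 2/3*(-14))*1326 = -1017 + (-17/6 + 28/3)*1326 = -1017 + (13/2)*1326 = -1017 + 8619 = 7602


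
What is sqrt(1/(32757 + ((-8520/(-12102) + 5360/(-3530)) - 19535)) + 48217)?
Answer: sqrt(11835728535694642335470)/495447230 ≈ 219.58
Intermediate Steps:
sqrt(1/(32757 + ((-8520/(-12102) + 5360/(-3530)) - 19535)) + 48217) = sqrt(1/(32757 + ((-8520*(-1/12102) + 5360*(-1/3530)) - 19535)) + 48217) = sqrt(1/(32757 + ((1420/2017 - 536/353) - 19535)) + 48217) = sqrt(1/(32757 + (-579852/712001 - 19535)) + 48217) = sqrt(1/(32757 - 13909519387/712001) + 48217) = sqrt(1/(9413497370/712001) + 48217) = sqrt(712001/9413497370 + 48217) = sqrt(453890603401291/9413497370) = sqrt(11835728535694642335470)/495447230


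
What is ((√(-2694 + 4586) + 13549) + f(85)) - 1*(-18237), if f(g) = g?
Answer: 31871 + 2*√473 ≈ 31915.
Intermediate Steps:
((√(-2694 + 4586) + 13549) + f(85)) - 1*(-18237) = ((√(-2694 + 4586) + 13549) + 85) - 1*(-18237) = ((√1892 + 13549) + 85) + 18237 = ((2*√473 + 13549) + 85) + 18237 = ((13549 + 2*√473) + 85) + 18237 = (13634 + 2*√473) + 18237 = 31871 + 2*√473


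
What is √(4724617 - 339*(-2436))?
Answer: √5550421 ≈ 2355.9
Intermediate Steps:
√(4724617 - 339*(-2436)) = √(4724617 + 825804) = √5550421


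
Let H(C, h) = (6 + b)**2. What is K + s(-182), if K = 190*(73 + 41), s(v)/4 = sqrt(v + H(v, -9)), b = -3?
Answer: 21660 + 4*I*sqrt(173) ≈ 21660.0 + 52.612*I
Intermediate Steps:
H(C, h) = 9 (H(C, h) = (6 - 3)**2 = 3**2 = 9)
s(v) = 4*sqrt(9 + v) (s(v) = 4*sqrt(v + 9) = 4*sqrt(9 + v))
K = 21660 (K = 190*114 = 21660)
K + s(-182) = 21660 + 4*sqrt(9 - 182) = 21660 + 4*sqrt(-173) = 21660 + 4*(I*sqrt(173)) = 21660 + 4*I*sqrt(173)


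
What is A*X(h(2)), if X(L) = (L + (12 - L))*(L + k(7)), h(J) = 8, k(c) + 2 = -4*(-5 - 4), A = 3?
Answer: 1512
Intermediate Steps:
k(c) = 34 (k(c) = -2 - 4*(-5 - 4) = -2 - 4*(-9) = -2 + 36 = 34)
X(L) = 408 + 12*L (X(L) = (L + (12 - L))*(L + 34) = 12*(34 + L) = 408 + 12*L)
A*X(h(2)) = 3*(408 + 12*8) = 3*(408 + 96) = 3*504 = 1512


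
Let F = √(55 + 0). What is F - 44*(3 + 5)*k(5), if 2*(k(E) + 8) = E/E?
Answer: 2640 + √55 ≈ 2647.4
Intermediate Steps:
k(E) = -15/2 (k(E) = -8 + (E/E)/2 = -8 + (½)*1 = -8 + ½ = -15/2)
F = √55 ≈ 7.4162
F - 44*(3 + 5)*k(5) = √55 - 44*(3 + 5)*(-15)/2 = √55 - 352*(-15)/2 = √55 - 44*(-60) = √55 + 2640 = 2640 + √55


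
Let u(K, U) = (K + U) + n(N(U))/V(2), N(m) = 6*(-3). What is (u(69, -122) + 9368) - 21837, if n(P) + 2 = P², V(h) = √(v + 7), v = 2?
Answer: -37244/3 ≈ -12415.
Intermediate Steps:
V(h) = 3 (V(h) = √(2 + 7) = √9 = 3)
N(m) = -18
n(P) = -2 + P²
u(K, U) = 322/3 + K + U (u(K, U) = (K + U) + (-2 + (-18)²)/3 = (K + U) + (-2 + 324)*(⅓) = (K + U) + 322*(⅓) = (K + U) + 322/3 = 322/3 + K + U)
(u(69, -122) + 9368) - 21837 = ((322/3 + 69 - 122) + 9368) - 21837 = (163/3 + 9368) - 21837 = 28267/3 - 21837 = -37244/3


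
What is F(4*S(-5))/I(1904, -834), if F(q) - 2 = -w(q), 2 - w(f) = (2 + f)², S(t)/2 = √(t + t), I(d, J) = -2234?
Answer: 318/1117 - 16*I*√10/1117 ≈ 0.28469 - 0.045297*I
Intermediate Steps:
S(t) = 2*√2*√t (S(t) = 2*√(t + t) = 2*√(2*t) = 2*(√2*√t) = 2*√2*√t)
w(f) = 2 - (2 + f)²
F(q) = (2 + q)² (F(q) = 2 - (2 - (2 + q)²) = 2 + (-2 + (2 + q)²) = (2 + q)²)
F(4*S(-5))/I(1904, -834) = (2 + 4*(2*√2*√(-5)))²/(-2234) = (2 + 4*(2*√2*(I*√5)))²*(-1/2234) = (2 + 4*(2*I*√10))²*(-1/2234) = (2 + 8*I*√10)²*(-1/2234) = -(2 + 8*I*√10)²/2234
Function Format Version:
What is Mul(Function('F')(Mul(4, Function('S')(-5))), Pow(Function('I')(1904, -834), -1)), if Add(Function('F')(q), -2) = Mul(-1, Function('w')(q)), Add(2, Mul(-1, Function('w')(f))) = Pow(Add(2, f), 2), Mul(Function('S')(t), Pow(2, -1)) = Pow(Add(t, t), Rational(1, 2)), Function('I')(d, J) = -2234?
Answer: Add(Rational(318, 1117), Mul(Rational(-16, 1117), I, Pow(10, Rational(1, 2)))) ≈ Add(0.28469, Mul(-0.045297, I))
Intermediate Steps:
Function('S')(t) = Mul(2, Pow(2, Rational(1, 2)), Pow(t, Rational(1, 2))) (Function('S')(t) = Mul(2, Pow(Add(t, t), Rational(1, 2))) = Mul(2, Pow(Mul(2, t), Rational(1, 2))) = Mul(2, Mul(Pow(2, Rational(1, 2)), Pow(t, Rational(1, 2)))) = Mul(2, Pow(2, Rational(1, 2)), Pow(t, Rational(1, 2))))
Function('w')(f) = Add(2, Mul(-1, Pow(Add(2, f), 2)))
Function('F')(q) = Pow(Add(2, q), 2) (Function('F')(q) = Add(2, Mul(-1, Add(2, Mul(-1, Pow(Add(2, q), 2))))) = Add(2, Add(-2, Pow(Add(2, q), 2))) = Pow(Add(2, q), 2))
Mul(Function('F')(Mul(4, Function('S')(-5))), Pow(Function('I')(1904, -834), -1)) = Mul(Pow(Add(2, Mul(4, Mul(2, Pow(2, Rational(1, 2)), Pow(-5, Rational(1, 2))))), 2), Pow(-2234, -1)) = Mul(Pow(Add(2, Mul(4, Mul(2, Pow(2, Rational(1, 2)), Mul(I, Pow(5, Rational(1, 2)))))), 2), Rational(-1, 2234)) = Mul(Pow(Add(2, Mul(4, Mul(2, I, Pow(10, Rational(1, 2))))), 2), Rational(-1, 2234)) = Mul(Pow(Add(2, Mul(8, I, Pow(10, Rational(1, 2)))), 2), Rational(-1, 2234)) = Mul(Rational(-1, 2234), Pow(Add(2, Mul(8, I, Pow(10, Rational(1, 2)))), 2))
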